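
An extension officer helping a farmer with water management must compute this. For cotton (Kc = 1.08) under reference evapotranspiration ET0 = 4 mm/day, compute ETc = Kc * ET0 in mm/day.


ETc = Kc * ET0
    = 1.08 * 4
    = 4.32 mm/day


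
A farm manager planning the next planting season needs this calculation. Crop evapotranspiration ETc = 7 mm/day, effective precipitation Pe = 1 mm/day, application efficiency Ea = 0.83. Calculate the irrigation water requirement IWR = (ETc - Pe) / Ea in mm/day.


IWR = (ETc - Pe) / Ea
    = (7 - 1) / 0.83
    = 6 / 0.83
    = 7.23 mm/day


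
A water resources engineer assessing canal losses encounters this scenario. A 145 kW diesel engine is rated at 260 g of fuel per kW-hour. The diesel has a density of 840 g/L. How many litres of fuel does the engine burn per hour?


FC = P * BSFC / rho_fuel
   = 145 * 260 / 840
   = 37700 / 840
   = 44.88 L/h


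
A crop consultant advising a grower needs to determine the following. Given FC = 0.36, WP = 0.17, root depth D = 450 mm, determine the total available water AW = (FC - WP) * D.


AW = (FC - WP) * D
   = (0.36 - 0.17) * 450
   = 0.19 * 450
   = 85.50 mm


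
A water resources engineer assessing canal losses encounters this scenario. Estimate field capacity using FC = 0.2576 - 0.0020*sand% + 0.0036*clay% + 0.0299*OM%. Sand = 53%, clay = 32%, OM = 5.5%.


FC = 0.2576 - 0.0020*53 + 0.0036*32 + 0.0299*5.5
   = 0.2576 - 0.1060 + 0.1152 + 0.1645
   = 0.4313


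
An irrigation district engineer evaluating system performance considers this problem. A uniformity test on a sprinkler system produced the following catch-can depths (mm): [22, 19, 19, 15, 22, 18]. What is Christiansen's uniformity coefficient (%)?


xbar = 115 / 6 = 19.167
sum|xi - xbar| = 11.333
CU = 100 * (1 - 11.333 / (6 * 19.167))
   = 100 * (1 - 0.0986)
   = 90.14%


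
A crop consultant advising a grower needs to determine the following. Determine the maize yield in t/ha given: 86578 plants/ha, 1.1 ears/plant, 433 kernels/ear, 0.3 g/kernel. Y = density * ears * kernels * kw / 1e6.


Y = density * ears * kernels * kw
  = 86578 * 1.1 * 433 * 0.3 g/ha
  = 12371130.42 g/ha
  = 12371.13 kg/ha = 12.37 t/ha


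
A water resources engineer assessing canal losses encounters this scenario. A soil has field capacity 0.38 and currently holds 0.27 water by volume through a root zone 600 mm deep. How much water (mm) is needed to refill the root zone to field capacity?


SMD = (FC - theta) * D
    = (0.38 - 0.27) * 600
    = 0.110 * 600
    = 66 mm


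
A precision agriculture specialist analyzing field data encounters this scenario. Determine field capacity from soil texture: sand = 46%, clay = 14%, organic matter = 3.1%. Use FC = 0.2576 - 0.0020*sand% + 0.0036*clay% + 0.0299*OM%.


FC = 0.2576 - 0.0020*46 + 0.0036*14 + 0.0299*3.1
   = 0.2576 - 0.0920 + 0.0504 + 0.0927
   = 0.3087


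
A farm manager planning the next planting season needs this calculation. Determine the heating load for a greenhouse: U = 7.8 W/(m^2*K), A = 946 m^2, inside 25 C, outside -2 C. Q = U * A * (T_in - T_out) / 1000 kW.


dT = 25 - (-2) = 27 K
Q = U * A * dT
  = 7.8 * 946 * 27
  = 199227.60 W = 199.23 kW


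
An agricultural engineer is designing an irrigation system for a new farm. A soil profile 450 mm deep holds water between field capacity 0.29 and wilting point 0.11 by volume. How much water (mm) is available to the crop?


AW = (FC - WP) * D
   = (0.29 - 0.11) * 450
   = 0.18 * 450
   = 81 mm


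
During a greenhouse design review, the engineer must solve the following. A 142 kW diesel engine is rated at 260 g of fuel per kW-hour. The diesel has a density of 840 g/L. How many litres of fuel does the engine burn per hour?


FC = P * BSFC / rho_fuel
   = 142 * 260 / 840
   = 36920 / 840
   = 43.95 L/h


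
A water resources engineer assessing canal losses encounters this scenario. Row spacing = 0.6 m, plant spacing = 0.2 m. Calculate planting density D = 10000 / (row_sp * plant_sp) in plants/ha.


D = 10000 / (row_sp * plant_sp)
  = 10000 / (0.6 * 0.2)
  = 10000 / 0.1200
  = 83333.33 plants/ha


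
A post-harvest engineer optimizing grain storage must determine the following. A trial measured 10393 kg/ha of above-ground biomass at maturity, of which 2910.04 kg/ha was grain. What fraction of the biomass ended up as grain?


HI = grain_yield / biomass
   = 2910.04 / 10393
   = 0.28


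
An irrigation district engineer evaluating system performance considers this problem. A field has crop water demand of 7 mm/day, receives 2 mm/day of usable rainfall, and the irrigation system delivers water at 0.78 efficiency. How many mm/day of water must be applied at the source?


IWR = (ETc - Pe) / Ea
    = (7 - 2) / 0.78
    = 5 / 0.78
    = 6.41 mm/day


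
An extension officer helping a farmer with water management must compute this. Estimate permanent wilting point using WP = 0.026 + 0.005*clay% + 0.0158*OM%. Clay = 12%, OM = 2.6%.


WP = 0.026 + 0.005*12 + 0.0158*2.6
   = 0.026 + 0.0600 + 0.0411
   = 0.1271


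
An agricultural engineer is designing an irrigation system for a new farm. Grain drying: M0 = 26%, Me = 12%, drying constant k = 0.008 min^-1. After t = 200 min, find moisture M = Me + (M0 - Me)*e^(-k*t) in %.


M = Me + (M0 - Me) * e^(-k*t)
  = 12 + (26 - 12) * e^(-0.008*200)
  = 12 + 14 * e^(-1.600)
  = 12 + 14 * 0.20190
  = 12 + 2.8266
  = 14.83%


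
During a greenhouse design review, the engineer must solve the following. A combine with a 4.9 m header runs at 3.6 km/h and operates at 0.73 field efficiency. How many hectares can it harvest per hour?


C = w * v * eta_f / 10
  = 4.9 * 3.6 * 0.73 / 10
  = 12.88 / 10
  = 1.29 ha/h


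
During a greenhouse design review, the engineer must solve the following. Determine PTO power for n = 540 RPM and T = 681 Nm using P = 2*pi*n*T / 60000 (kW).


P = 2*pi*n*T / 60000
  = 2*pi * 540 * 681 / 60000
  = 2310578.56 / 60000
  = 38.51 kW


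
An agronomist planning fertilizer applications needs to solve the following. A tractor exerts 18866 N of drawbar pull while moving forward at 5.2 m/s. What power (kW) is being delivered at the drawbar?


P = F * v / 1000
  = 18866 * 5.2 / 1000
  = 98103.20 / 1000
  = 98.10 kW


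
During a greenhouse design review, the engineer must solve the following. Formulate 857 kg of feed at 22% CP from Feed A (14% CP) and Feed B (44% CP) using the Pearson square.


parts_A = CP_b - target = 44 - 22 = 22
parts_B = target - CP_a = 22 - 14 = 8
total_parts = 22 + 8 = 30
Feed A = 857 * 22 / 30 = 628.47 kg
Feed B = 857 * 8 / 30 = 228.53 kg

628.47 kg


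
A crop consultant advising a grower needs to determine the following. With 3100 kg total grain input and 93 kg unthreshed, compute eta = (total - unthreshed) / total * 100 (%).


eta = (total - unthreshed) / total * 100
    = (3100 - 93) / 3100 * 100
    = 3007 / 3100 * 100
    = 97%


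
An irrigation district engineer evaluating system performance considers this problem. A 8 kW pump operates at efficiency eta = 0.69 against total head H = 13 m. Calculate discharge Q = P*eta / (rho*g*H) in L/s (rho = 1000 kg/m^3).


Q = (P * 1000 * eta) / (rho * g * H)
  = (8 * 1000 * 0.69) / (1000 * 9.81 * 13)
  = 5520 / 127530
  = 0.04328 m^3/s = 43.28 L/s


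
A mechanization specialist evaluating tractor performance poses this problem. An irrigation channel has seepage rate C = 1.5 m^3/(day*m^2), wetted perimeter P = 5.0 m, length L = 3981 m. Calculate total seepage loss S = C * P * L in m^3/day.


S = C * P * L
  = 1.5 * 5.0 * 3981
  = 29857.50 m^3/day


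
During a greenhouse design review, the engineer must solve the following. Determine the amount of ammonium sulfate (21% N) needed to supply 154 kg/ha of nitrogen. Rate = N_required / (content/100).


Rate = N_required / (N_content / 100)
     = 154 / (21 / 100)
     = 154 / 0.21
     = 733.33 kg/ha


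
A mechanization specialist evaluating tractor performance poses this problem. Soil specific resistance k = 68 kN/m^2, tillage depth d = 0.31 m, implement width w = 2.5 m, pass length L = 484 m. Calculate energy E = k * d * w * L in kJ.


E = k * d * w * L
  = 68 * 0.31 * 2.5 * 484
  = 25506.80 kJ


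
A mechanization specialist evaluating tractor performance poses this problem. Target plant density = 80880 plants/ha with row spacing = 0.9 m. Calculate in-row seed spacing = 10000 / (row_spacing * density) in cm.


spacing = 10000 / (row_sp * density)
        = 10000 / (0.9 * 80880)
        = 10000 / 72792
        = 0.13738 m = 13.74 cm


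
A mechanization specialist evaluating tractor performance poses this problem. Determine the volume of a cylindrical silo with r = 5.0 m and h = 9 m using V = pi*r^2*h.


V = pi * r^2 * h
  = pi * 5.0^2 * 9
  = pi * 25 * 9
  = 706.86 m^3


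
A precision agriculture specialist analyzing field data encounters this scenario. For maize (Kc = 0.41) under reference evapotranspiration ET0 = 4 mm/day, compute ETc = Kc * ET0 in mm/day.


ETc = Kc * ET0
    = 0.41 * 4
    = 1.64 mm/day


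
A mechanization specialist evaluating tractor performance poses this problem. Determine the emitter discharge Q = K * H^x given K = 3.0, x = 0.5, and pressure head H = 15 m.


Q = K * H^x
  = 3.0 * 15^0.5
  = 3.0 * 3.8730
  = 11.62 L/h


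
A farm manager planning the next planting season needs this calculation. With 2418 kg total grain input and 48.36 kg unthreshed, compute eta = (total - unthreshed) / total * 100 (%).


eta = (total - unthreshed) / total * 100
    = (2418 - 48.36) / 2418 * 100
    = 2369.64 / 2418 * 100
    = 98%


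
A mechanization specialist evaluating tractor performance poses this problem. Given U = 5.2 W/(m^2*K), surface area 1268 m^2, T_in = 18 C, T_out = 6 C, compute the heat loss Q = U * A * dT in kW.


dT = 18 - (6) = 12 K
Q = U * A * dT
  = 5.2 * 1268 * 12
  = 79123.20 W = 79.12 kW


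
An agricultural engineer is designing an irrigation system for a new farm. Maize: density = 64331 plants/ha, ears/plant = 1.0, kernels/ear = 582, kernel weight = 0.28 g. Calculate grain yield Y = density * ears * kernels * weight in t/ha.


Y = density * ears * kernels * kw
  = 64331 * 1.0 * 582 * 0.28 g/ha
  = 10483379.76 g/ha
  = 10483.38 kg/ha = 10.48 t/ha


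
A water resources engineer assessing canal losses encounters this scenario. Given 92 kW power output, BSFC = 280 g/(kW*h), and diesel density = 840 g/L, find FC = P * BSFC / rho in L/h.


FC = P * BSFC / rho_fuel
   = 92 * 280 / 840
   = 25760 / 840
   = 30.67 L/h


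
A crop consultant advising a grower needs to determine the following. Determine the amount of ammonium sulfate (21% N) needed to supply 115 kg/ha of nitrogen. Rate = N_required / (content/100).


Rate = N_required / (N_content / 100)
     = 115 / (21 / 100)
     = 115 / 0.21
     = 547.62 kg/ha


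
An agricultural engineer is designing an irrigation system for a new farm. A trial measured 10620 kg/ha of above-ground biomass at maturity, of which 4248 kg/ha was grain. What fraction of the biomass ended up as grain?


HI = grain_yield / biomass
   = 4248 / 10620
   = 0.40


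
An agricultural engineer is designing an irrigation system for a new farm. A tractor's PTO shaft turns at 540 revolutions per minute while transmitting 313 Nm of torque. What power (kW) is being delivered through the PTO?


P = 2*pi*n*T / 60000
  = 2*pi * 540 * 313 / 60000
  = 1061983.98 / 60000
  = 17.70 kW


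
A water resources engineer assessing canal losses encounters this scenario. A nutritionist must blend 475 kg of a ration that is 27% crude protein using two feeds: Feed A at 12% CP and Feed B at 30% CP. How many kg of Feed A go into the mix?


parts_A = CP_b - target = 30 - 27 = 3
parts_B = target - CP_a = 27 - 12 = 15
total_parts = 3 + 15 = 18
Feed A = 475 * 3 / 18 = 79.17 kg
Feed B = 475 * 15 / 18 = 395.83 kg

79.17 kg


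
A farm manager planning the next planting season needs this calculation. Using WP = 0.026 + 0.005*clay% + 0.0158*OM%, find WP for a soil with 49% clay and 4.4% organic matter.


WP = 0.026 + 0.005*49 + 0.0158*4.4
   = 0.026 + 0.2450 + 0.0695
   = 0.3405


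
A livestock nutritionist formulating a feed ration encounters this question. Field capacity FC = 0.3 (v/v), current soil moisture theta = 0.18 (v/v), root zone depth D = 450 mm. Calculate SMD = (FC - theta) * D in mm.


SMD = (FC - theta) * D
    = (0.3 - 0.18) * 450
    = 0.120 * 450
    = 54 mm


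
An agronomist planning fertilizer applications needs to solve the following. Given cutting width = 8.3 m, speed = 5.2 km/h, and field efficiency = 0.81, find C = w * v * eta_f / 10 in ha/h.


C = w * v * eta_f / 10
  = 8.3 * 5.2 * 0.81 / 10
  = 34.96 / 10
  = 3.50 ha/h


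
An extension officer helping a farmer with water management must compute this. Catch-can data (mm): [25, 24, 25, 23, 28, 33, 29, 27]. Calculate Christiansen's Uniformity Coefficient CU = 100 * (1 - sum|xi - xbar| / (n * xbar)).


xbar = 214 / 8 = 26.750
sum|xi - xbar| = 20
CU = 100 * (1 - 20 / (8 * 26.750))
   = 100 * (1 - 0.0935)
   = 90.65%


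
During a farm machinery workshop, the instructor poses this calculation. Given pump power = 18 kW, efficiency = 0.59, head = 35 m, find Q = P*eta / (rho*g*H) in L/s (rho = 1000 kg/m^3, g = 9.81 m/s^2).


Q = (P * 1000 * eta) / (rho * g * H)
  = (18 * 1000 * 0.59) / (1000 * 9.81 * 35)
  = 10620 / 343350
  = 0.03093 m^3/s = 30.93 L/s


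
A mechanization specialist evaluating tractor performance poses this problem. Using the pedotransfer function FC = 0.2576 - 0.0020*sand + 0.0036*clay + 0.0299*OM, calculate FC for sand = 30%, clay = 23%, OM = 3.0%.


FC = 0.2576 - 0.0020*30 + 0.0036*23 + 0.0299*3.0
   = 0.2576 - 0.0600 + 0.0828 + 0.0897
   = 0.3701


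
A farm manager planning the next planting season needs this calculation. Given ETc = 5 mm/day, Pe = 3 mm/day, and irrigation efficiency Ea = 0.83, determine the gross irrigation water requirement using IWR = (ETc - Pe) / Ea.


IWR = (ETc - Pe) / Ea
    = (5 - 3) / 0.83
    = 2 / 0.83
    = 2.41 mm/day


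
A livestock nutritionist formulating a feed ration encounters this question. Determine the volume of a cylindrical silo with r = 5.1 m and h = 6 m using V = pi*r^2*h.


V = pi * r^2 * h
  = pi * 5.1^2 * 6
  = pi * 26.01 * 6
  = 490.28 m^3


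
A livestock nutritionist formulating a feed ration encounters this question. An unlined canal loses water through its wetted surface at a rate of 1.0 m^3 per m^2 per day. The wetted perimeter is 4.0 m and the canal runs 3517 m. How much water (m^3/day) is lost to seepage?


S = C * P * L
  = 1.0 * 4.0 * 3517
  = 14068 m^3/day


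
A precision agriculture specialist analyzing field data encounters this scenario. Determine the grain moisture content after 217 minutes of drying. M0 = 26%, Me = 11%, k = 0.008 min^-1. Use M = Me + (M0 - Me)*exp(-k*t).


M = Me + (M0 - Me) * e^(-k*t)
  = 11 + (26 - 11) * e^(-0.008*217)
  = 11 + 15 * e^(-1.736)
  = 11 + 15 * 0.17622
  = 11 + 2.6434
  = 13.64%


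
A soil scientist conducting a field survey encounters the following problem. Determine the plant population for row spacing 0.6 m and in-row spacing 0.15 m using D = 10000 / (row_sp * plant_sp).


D = 10000 / (row_sp * plant_sp)
  = 10000 / (0.6 * 0.15)
  = 10000 / 0.0900
  = 111111.11 plants/ha


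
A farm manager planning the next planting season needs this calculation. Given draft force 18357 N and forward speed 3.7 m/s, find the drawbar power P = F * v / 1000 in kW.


P = F * v / 1000
  = 18357 * 3.7 / 1000
  = 67920.90 / 1000
  = 67.92 kW


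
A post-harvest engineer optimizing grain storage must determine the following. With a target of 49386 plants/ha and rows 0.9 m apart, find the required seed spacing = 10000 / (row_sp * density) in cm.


spacing = 10000 / (row_sp * density)
        = 10000 / (0.9 * 49386)
        = 10000 / 44447.40
        = 0.22499 m = 22.50 cm


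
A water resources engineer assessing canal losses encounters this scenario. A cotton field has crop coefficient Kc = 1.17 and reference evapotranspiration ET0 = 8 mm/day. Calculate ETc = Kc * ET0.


ETc = Kc * ET0
    = 1.17 * 8
    = 9.36 mm/day


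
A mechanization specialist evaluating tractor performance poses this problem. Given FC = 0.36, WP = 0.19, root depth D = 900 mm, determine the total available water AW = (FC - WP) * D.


AW = (FC - WP) * D
   = (0.36 - 0.19) * 900
   = 0.17 * 900
   = 153 mm


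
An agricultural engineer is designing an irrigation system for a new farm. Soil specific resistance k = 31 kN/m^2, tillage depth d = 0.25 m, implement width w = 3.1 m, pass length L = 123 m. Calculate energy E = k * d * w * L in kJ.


E = k * d * w * L
  = 31 * 0.25 * 3.1 * 123
  = 2955.08 kJ


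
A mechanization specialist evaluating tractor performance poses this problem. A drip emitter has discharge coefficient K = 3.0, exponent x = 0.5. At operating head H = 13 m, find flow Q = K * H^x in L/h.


Q = K * H^x
  = 3.0 * 13^0.5
  = 3.0 * 3.6056
  = 10.82 L/h


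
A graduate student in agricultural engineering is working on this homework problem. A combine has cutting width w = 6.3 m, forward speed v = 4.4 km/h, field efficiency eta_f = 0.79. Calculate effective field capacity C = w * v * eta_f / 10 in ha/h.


C = w * v * eta_f / 10
  = 6.3 * 4.4 * 0.79 / 10
  = 21.90 / 10
  = 2.19 ha/h


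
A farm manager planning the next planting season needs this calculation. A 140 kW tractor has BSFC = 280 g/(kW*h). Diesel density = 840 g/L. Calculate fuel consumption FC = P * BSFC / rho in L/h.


FC = P * BSFC / rho_fuel
   = 140 * 280 / 840
   = 39200 / 840
   = 46.67 L/h


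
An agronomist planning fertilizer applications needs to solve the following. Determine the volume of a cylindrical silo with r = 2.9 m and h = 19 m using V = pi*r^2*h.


V = pi * r^2 * h
  = pi * 2.9^2 * 19
  = pi * 8.41 * 19
  = 502.00 m^3


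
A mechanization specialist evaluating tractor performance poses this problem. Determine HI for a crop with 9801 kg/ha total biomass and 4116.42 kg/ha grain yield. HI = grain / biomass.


HI = grain_yield / biomass
   = 4116.42 / 9801
   = 0.42


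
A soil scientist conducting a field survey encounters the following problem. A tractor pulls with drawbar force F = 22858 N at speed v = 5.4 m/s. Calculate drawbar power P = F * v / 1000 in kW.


P = F * v / 1000
  = 22858 * 5.4 / 1000
  = 123433.20 / 1000
  = 123.43 kW


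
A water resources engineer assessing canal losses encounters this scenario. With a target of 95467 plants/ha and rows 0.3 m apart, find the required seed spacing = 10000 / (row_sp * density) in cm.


spacing = 10000 / (row_sp * density)
        = 10000 / (0.3 * 95467)
        = 10000 / 28640.10
        = 0.34916 m = 34.92 cm


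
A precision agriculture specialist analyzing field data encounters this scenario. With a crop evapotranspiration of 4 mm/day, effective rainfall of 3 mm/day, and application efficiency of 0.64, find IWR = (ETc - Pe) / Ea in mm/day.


IWR = (ETc - Pe) / Ea
    = (4 - 3) / 0.64
    = 1 / 0.64
    = 1.56 mm/day


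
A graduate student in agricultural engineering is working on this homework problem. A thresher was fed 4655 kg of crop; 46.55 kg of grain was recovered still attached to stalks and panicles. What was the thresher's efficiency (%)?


eta = (total - unthreshed) / total * 100
    = (4655 - 46.55) / 4655 * 100
    = 4608.45 / 4655 * 100
    = 99%


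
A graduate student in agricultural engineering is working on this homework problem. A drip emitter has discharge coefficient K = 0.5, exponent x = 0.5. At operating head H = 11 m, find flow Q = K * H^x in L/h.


Q = K * H^x
  = 0.5 * 11^0.5
  = 0.5 * 3.3166
  = 1.66 L/h


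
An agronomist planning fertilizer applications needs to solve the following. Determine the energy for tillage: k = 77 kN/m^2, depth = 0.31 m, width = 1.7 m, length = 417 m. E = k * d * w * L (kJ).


E = k * d * w * L
  = 77 * 0.31 * 1.7 * 417
  = 16921.44 kJ


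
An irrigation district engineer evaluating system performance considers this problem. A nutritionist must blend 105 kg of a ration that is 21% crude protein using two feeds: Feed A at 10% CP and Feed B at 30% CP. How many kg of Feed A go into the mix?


parts_A = CP_b - target = 30 - 21 = 9
parts_B = target - CP_a = 21 - 10 = 11
total_parts = 9 + 11 = 20
Feed A = 105 * 9 / 20 = 47.25 kg
Feed B = 105 * 11 / 20 = 57.75 kg

47.25 kg


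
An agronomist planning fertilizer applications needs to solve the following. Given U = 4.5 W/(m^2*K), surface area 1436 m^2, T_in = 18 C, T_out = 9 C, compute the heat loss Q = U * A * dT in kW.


dT = 18 - (9) = 9 K
Q = U * A * dT
  = 4.5 * 1436 * 9
  = 58158 W = 58.16 kW


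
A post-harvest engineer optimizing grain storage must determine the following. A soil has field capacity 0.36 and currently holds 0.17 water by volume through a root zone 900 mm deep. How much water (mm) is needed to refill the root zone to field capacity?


SMD = (FC - theta) * D
    = (0.36 - 0.17) * 900
    = 0.190 * 900
    = 171 mm


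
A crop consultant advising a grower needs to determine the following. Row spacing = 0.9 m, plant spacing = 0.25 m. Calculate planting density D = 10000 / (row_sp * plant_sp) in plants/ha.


D = 10000 / (row_sp * plant_sp)
  = 10000 / (0.9 * 0.25)
  = 10000 / 0.2250
  = 44444.44 plants/ha


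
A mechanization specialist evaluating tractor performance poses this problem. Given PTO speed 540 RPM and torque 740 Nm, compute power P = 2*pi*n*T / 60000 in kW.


P = 2*pi*n*T / 60000
  = 2*pi * 540 * 740 / 60000
  = 2510760.85 / 60000
  = 41.85 kW


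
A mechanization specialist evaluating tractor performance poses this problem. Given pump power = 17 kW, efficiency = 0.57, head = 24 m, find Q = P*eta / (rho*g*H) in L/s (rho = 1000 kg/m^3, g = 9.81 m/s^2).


Q = (P * 1000 * eta) / (rho * g * H)
  = (17 * 1000 * 0.57) / (1000 * 9.81 * 24)
  = 9690 / 235440
  = 0.04116 m^3/s = 41.16 L/s


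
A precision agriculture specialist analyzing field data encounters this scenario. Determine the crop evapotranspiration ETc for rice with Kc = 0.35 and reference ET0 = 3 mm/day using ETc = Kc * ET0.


ETc = Kc * ET0
    = 0.35 * 3
    = 1.05 mm/day


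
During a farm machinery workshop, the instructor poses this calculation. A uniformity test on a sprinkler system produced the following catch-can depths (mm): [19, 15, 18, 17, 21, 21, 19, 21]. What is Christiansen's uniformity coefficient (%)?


xbar = 151 / 8 = 18.875
sum|xi - xbar| = 13.250
CU = 100 * (1 - 13.250 / (8 * 18.875))
   = 100 * (1 - 0.0877)
   = 91.23%


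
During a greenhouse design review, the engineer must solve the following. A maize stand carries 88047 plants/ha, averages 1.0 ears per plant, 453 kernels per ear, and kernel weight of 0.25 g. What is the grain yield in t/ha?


Y = density * ears * kernels * kw
  = 88047 * 1.0 * 453 * 0.25 g/ha
  = 9971322.75 g/ha
  = 9971.32 kg/ha = 9.97 t/ha


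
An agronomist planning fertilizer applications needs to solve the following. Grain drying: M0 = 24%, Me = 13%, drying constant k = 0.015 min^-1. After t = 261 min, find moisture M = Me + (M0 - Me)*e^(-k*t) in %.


M = Me + (M0 - Me) * e^(-k*t)
  = 13 + (24 - 13) * e^(-0.015*261)
  = 13 + 11 * e^(-3.915)
  = 13 + 11 * 0.01994
  = 13 + 0.2193
  = 13.22%


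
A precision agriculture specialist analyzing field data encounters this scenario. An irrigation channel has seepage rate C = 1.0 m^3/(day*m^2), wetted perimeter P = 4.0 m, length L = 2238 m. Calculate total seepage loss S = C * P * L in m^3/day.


S = C * P * L
  = 1.0 * 4.0 * 2238
  = 8952 m^3/day


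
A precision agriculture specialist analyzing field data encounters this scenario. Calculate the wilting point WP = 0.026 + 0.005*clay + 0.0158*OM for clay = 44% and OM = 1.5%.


WP = 0.026 + 0.005*44 + 0.0158*1.5
   = 0.026 + 0.2200 + 0.0237
   = 0.2697


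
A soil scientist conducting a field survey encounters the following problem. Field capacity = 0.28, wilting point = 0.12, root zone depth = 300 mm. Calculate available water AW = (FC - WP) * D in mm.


AW = (FC - WP) * D
   = (0.28 - 0.12) * 300
   = 0.16 * 300
   = 48 mm


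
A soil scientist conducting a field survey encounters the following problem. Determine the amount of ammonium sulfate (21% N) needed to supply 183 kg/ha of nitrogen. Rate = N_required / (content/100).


Rate = N_required / (N_content / 100)
     = 183 / (21 / 100)
     = 183 / 0.21
     = 871.43 kg/ha


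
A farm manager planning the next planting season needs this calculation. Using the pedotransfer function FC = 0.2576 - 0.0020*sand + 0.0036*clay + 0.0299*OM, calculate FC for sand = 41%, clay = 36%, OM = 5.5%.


FC = 0.2576 - 0.0020*41 + 0.0036*36 + 0.0299*5.5
   = 0.2576 - 0.0820 + 0.1296 + 0.1645
   = 0.4697


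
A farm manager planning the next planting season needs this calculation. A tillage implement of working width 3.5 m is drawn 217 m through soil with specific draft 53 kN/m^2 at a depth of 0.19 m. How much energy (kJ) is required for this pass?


E = k * d * w * L
  = 53 * 0.19 * 3.5 * 217
  = 7648.17 kJ


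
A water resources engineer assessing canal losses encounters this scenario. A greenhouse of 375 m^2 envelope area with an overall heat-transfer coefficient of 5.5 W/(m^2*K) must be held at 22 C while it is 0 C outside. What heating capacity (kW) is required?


dT = 22 - (0) = 22 K
Q = U * A * dT
  = 5.5 * 375 * 22
  = 45375 W = 45.38 kW


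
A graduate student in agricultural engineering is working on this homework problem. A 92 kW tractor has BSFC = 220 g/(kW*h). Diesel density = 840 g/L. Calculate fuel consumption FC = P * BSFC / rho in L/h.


FC = P * BSFC / rho_fuel
   = 92 * 220 / 840
   = 20240 / 840
   = 24.10 L/h


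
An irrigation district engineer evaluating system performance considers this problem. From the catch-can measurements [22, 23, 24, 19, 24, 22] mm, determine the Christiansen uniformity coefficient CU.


xbar = 134 / 6 = 22.333
sum|xi - xbar| = 8
CU = 100 * (1 - 8 / (6 * 22.333))
   = 100 * (1 - 0.0597)
   = 94.03%


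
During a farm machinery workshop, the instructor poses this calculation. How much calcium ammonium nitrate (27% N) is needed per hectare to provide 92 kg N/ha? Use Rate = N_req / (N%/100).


Rate = N_required / (N_content / 100)
     = 92 / (27 / 100)
     = 92 / 0.27
     = 340.74 kg/ha


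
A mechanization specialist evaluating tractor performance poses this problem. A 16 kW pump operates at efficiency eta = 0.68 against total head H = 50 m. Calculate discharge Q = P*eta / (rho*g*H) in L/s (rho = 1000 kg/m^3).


Q = (P * 1000 * eta) / (rho * g * H)
  = (16 * 1000 * 0.68) / (1000 * 9.81 * 50)
  = 10880 / 490500
  = 0.02218 m^3/s = 22.18 L/s


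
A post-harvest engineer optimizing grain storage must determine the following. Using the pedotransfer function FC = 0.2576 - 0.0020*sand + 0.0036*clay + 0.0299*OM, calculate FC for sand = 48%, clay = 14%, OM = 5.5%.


FC = 0.2576 - 0.0020*48 + 0.0036*14 + 0.0299*5.5
   = 0.2576 - 0.0960 + 0.0504 + 0.1645
   = 0.3765


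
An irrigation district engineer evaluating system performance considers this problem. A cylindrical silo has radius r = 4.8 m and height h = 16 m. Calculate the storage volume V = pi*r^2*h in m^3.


V = pi * r^2 * h
  = pi * 4.8^2 * 16
  = pi * 23.04 * 16
  = 1158.12 m^3


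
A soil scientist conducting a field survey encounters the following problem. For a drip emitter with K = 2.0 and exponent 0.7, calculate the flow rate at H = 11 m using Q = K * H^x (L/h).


Q = K * H^x
  = 2.0 * 11^0.7
  = 2.0 * 5.3577
  = 10.72 L/h


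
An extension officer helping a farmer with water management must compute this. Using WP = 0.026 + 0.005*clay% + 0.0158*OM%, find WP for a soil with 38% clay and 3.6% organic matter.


WP = 0.026 + 0.005*38 + 0.0158*3.6
   = 0.026 + 0.1900 + 0.0569
   = 0.2729


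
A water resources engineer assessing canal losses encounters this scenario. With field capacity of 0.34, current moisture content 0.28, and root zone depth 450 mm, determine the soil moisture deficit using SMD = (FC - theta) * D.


SMD = (FC - theta) * D
    = (0.34 - 0.28) * 450
    = 0.060 * 450
    = 27 mm


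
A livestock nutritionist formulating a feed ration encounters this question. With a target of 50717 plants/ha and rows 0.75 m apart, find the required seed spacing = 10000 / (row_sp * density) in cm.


spacing = 10000 / (row_sp * density)
        = 10000 / (0.75 * 50717)
        = 10000 / 38037.75
        = 0.26290 m = 26.29 cm


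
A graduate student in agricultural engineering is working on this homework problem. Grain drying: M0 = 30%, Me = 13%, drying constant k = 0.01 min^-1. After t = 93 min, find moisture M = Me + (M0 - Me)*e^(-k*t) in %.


M = Me + (M0 - Me) * e^(-k*t)
  = 13 + (30 - 13) * e^(-0.01*93)
  = 13 + 17 * e^(-0.930)
  = 13 + 17 * 0.39455
  = 13 + 6.7074
  = 19.71%


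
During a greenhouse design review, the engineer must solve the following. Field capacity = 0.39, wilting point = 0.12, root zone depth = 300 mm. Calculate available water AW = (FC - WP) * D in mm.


AW = (FC - WP) * D
   = (0.39 - 0.12) * 300
   = 0.27 * 300
   = 81 mm


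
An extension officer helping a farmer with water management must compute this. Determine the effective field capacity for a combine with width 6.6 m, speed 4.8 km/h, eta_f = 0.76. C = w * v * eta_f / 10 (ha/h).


C = w * v * eta_f / 10
  = 6.6 * 4.8 * 0.76 / 10
  = 24.08 / 10
  = 2.41 ha/h


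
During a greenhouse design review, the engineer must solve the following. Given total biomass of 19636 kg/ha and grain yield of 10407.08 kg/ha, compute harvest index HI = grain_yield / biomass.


HI = grain_yield / biomass
   = 10407.08 / 19636
   = 0.53


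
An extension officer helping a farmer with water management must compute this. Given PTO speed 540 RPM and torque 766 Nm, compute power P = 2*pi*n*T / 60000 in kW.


P = 2*pi*n*T / 60000
  = 2*pi * 540 * 766 / 60000
  = 2598976.77 / 60000
  = 43.32 kW


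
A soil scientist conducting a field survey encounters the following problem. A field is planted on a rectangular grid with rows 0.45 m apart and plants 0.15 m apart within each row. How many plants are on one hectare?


D = 10000 / (row_sp * plant_sp)
  = 10000 / (0.45 * 0.15)
  = 10000 / 0.0675
  = 148148.15 plants/ha


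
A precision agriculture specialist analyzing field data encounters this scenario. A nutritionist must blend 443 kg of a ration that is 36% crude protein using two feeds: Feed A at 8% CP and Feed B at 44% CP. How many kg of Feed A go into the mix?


parts_A = CP_b - target = 44 - 36 = 8
parts_B = target - CP_a = 36 - 8 = 28
total_parts = 8 + 28 = 36
Feed A = 443 * 8 / 36 = 98.44 kg
Feed B = 443 * 28 / 36 = 344.56 kg

98.44 kg


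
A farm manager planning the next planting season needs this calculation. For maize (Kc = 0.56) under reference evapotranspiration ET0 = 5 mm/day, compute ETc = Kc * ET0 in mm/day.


ETc = Kc * ET0
    = 0.56 * 5
    = 2.80 mm/day


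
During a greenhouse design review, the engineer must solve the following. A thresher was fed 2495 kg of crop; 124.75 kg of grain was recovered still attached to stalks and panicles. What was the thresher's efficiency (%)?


eta = (total - unthreshed) / total * 100
    = (2495 - 124.75) / 2495 * 100
    = 2370.25 / 2495 * 100
    = 95%


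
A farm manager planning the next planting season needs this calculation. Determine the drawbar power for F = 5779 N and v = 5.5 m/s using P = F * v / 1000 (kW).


P = F * v / 1000
  = 5779 * 5.5 / 1000
  = 31784.50 / 1000
  = 31.78 kW


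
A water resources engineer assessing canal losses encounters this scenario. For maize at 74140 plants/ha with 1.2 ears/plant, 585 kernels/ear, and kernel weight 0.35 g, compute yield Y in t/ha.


Y = density * ears * kernels * kw
  = 74140 * 1.2 * 585 * 0.35 g/ha
  = 18216198 g/ha
  = 18216.20 kg/ha = 18.22 t/ha


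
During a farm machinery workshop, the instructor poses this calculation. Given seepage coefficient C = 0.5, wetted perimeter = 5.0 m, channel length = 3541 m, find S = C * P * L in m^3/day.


S = C * P * L
  = 0.5 * 5.0 * 3541
  = 8852.50 m^3/day


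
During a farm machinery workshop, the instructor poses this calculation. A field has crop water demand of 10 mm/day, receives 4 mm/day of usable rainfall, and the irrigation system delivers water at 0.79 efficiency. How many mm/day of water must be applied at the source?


IWR = (ETc - Pe) / Ea
    = (10 - 4) / 0.79
    = 6 / 0.79
    = 7.59 mm/day


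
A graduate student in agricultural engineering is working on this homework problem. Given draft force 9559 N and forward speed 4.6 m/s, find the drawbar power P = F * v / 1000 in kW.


P = F * v / 1000
  = 9559 * 4.6 / 1000
  = 43971.40 / 1000
  = 43.97 kW


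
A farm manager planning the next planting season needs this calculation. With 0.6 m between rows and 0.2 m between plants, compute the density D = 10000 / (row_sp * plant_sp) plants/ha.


D = 10000 / (row_sp * plant_sp)
  = 10000 / (0.6 * 0.2)
  = 10000 / 0.1200
  = 83333.33 plants/ha


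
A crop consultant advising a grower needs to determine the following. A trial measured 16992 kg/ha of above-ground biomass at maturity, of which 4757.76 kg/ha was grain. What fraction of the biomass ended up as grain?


HI = grain_yield / biomass
   = 4757.76 / 16992
   = 0.28


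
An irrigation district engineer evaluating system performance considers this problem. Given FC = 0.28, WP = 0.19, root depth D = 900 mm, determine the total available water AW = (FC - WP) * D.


AW = (FC - WP) * D
   = (0.28 - 0.19) * 900
   = 0.09 * 900
   = 81 mm


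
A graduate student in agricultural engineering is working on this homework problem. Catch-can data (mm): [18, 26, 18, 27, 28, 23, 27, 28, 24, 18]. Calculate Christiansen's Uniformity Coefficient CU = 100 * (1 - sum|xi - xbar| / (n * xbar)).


xbar = 237 / 10 = 23.700
sum|xi - xbar| = 35.600
CU = 100 * (1 - 35.600 / (10 * 23.700))
   = 100 * (1 - 0.1502)
   = 84.98%


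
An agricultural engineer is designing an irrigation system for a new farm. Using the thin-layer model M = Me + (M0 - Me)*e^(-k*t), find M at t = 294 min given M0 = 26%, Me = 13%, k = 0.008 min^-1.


M = Me + (M0 - Me) * e^(-k*t)
  = 13 + (26 - 13) * e^(-0.008*294)
  = 13 + 13 * e^(-2.352)
  = 13 + 13 * 0.09518
  = 13 + 1.2373
  = 14.24%


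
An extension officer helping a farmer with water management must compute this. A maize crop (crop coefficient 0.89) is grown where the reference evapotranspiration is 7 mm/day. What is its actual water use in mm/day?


ETc = Kc * ET0
    = 0.89 * 7
    = 6.23 mm/day


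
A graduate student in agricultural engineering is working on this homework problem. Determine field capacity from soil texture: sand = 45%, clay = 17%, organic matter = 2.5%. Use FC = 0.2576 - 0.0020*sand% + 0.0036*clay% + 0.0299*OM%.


FC = 0.2576 - 0.0020*45 + 0.0036*17 + 0.0299*2.5
   = 0.2576 - 0.0900 + 0.0612 + 0.0748
   = 0.3036


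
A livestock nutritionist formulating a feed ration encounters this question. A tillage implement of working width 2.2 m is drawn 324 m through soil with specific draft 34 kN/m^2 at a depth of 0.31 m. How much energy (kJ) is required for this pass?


E = k * d * w * L
  = 34 * 0.31 * 2.2 * 324
  = 7512.91 kJ


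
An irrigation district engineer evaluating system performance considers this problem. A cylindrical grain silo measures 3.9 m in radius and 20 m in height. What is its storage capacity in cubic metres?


V = pi * r^2 * h
  = pi * 3.9^2 * 20
  = pi * 15.21 * 20
  = 955.67 m^3


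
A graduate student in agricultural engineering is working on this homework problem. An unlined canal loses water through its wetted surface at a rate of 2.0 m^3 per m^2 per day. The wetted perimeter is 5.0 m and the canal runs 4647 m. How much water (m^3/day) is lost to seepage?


S = C * P * L
  = 2.0 * 5.0 * 4647
  = 46470 m^3/day


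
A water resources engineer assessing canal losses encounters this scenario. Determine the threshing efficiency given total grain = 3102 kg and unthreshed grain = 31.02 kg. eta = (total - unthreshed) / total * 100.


eta = (total - unthreshed) / total * 100
    = (3102 - 31.02) / 3102 * 100
    = 3070.98 / 3102 * 100
    = 99%


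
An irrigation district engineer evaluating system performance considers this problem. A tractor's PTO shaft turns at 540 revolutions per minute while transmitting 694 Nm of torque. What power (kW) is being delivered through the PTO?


P = 2*pi*n*T / 60000
  = 2*pi * 540 * 694 / 60000
  = 2354686.53 / 60000
  = 39.24 kW


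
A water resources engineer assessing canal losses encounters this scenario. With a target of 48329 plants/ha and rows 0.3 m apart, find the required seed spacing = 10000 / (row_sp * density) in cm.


spacing = 10000 / (row_sp * density)
        = 10000 / (0.3 * 48329)
        = 10000 / 14498.70
        = 0.68972 m = 68.97 cm


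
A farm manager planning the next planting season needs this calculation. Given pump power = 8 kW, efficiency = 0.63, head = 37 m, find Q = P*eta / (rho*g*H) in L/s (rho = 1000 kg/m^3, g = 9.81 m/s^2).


Q = (P * 1000 * eta) / (rho * g * H)
  = (8 * 1000 * 0.63) / (1000 * 9.81 * 37)
  = 5040 / 362970
  = 0.01389 m^3/s = 13.89 L/s


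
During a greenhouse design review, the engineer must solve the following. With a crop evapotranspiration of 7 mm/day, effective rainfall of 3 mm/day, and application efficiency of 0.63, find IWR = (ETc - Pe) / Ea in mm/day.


IWR = (ETc - Pe) / Ea
    = (7 - 3) / 0.63
    = 4 / 0.63
    = 6.35 mm/day


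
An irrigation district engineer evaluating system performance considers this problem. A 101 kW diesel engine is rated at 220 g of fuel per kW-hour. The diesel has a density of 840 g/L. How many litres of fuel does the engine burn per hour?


FC = P * BSFC / rho_fuel
   = 101 * 220 / 840
   = 22220 / 840
   = 26.45 L/h


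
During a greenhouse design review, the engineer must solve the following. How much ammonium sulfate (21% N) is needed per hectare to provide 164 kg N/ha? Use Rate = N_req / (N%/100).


Rate = N_required / (N_content / 100)
     = 164 / (21 / 100)
     = 164 / 0.21
     = 780.95 kg/ha


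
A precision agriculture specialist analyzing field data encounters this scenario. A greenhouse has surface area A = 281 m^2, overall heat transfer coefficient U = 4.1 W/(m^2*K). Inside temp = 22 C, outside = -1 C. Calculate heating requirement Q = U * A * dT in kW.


dT = 22 - (-1) = 23 K
Q = U * A * dT
  = 4.1 * 281 * 23
  = 26498.30 W = 26.50 kW


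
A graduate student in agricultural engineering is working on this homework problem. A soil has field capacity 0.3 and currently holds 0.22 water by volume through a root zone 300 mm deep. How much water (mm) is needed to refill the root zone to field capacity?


SMD = (FC - theta) * D
    = (0.3 - 0.22) * 300
    = 0.080 * 300
    = 24 mm


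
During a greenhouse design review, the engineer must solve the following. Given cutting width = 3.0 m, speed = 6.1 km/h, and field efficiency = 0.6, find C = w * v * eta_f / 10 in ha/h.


C = w * v * eta_f / 10
  = 3.0 * 6.1 * 0.6 / 10
  = 10.98 / 10
  = 1.10 ha/h


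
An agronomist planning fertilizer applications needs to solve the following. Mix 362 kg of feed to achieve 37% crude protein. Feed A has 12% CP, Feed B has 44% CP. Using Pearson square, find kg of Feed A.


parts_A = CP_b - target = 44 - 37 = 7
parts_B = target - CP_a = 37 - 12 = 25
total_parts = 7 + 25 = 32
Feed A = 362 * 7 / 32 = 79.19 kg
Feed B = 362 * 25 / 32 = 282.81 kg

79.19 kg


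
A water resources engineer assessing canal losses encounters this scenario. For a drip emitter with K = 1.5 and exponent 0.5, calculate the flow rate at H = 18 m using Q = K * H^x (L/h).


Q = K * H^x
  = 1.5 * 18^0.5
  = 1.5 * 4.2426
  = 6.36 L/h
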